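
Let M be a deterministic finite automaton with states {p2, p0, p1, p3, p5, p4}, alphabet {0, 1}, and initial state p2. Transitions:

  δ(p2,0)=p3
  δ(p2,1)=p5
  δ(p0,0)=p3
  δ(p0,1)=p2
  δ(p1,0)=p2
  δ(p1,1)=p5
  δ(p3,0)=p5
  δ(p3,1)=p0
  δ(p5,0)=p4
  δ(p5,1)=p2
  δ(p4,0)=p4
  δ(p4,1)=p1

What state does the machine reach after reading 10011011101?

p0

p2 → p5 → p4 → p4 → p1 → p5 → p4 → p1 → p5 → p2 → p3 → p0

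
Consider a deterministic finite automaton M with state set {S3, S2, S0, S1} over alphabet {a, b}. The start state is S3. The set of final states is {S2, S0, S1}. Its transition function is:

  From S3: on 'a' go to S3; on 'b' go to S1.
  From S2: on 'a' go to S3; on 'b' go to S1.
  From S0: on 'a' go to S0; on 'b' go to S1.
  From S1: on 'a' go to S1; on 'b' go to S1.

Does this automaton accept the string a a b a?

Yes

start at S3
read 'a': S3 → S3
read 'a': S3 → S3
read 'b': S3 → S1
read 'a': S1 → S1
End state S1 is accepting.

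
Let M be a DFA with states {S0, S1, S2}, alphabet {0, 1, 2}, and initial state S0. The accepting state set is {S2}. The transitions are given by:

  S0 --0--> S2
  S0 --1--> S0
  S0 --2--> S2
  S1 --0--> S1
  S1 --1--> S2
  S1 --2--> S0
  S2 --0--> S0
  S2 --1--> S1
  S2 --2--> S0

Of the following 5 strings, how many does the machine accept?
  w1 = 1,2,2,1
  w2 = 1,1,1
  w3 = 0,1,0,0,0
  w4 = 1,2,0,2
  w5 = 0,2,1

1

w1: S0 → S0 → S2 → S0 → S0  → end S0, rejected
w2: S0 → S0 → S0 → S0  → end S0, rejected
w3: S0 → S2 → S1 → S1 → S1 → S1  → end S1, rejected
w4: S0 → S0 → S2 → S0 → S2  → end S2, accepted
w5: S0 → S2 → S0 → S0  → end S0, rejected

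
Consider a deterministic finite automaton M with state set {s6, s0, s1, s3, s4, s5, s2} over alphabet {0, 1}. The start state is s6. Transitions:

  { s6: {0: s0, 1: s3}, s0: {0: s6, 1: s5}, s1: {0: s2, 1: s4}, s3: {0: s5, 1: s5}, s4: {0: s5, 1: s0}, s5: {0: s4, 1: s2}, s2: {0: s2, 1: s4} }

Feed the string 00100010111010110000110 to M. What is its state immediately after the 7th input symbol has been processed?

Trace: s6 -0-> s0 -0-> s6 -1-> s3 -0-> s5 -0-> s4 -0-> s5 -1-> s2
After 7 symbols: s2.

s2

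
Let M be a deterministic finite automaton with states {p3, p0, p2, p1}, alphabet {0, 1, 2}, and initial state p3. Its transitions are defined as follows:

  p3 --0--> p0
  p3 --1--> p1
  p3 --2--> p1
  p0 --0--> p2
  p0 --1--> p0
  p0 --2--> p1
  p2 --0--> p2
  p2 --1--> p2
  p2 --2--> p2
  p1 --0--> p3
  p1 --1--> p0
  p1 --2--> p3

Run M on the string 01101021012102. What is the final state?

p2

p3 → p0 → p0 → p0 → p2 → p2 → p2 → p2 → p2 → p2 → p2 → p2 → p2 → p2 → p2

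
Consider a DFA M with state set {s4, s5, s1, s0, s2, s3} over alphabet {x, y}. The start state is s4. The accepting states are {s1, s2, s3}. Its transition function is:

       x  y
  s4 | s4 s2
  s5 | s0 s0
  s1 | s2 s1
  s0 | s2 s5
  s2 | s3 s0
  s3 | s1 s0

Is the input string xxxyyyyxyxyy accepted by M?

No

s4 → s4 → s4 → s4 → s2 → s0 → s5 → s0 → s2 → s0 → s2 → s0 → s5
End state s5 is not accepting.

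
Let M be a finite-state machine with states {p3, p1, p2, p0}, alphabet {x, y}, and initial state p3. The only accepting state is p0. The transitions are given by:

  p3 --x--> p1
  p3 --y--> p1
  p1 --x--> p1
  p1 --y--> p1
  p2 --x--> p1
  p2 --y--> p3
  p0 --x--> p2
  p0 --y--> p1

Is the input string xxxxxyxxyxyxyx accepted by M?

No

start at p3
read 'x': p3 → p1
read 'x': p1 → p1
read 'x': p1 → p1
read 'x': p1 → p1
read 'x': p1 → p1
read 'y': p1 → p1
read 'x': p1 → p1
read 'x': p1 → p1
read 'y': p1 → p1
read 'x': p1 → p1
read 'y': p1 → p1
read 'x': p1 → p1
read 'y': p1 → p1
read 'x': p1 → p1
End state p1 is not accepting.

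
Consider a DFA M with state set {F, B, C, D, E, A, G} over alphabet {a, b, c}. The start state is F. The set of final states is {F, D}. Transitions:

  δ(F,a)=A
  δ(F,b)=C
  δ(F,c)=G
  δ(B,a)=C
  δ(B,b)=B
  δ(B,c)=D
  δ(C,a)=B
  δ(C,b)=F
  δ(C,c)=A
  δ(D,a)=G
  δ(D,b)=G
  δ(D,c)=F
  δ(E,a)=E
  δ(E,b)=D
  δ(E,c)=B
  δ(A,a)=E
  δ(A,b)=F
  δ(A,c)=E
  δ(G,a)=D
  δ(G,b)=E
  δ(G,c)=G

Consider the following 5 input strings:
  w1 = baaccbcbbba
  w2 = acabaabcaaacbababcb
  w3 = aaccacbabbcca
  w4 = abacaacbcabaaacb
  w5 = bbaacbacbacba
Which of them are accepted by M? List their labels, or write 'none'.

w3

w1: F → C → B → C → A → E → D → F → C → F → C → B  → end B, rejected
w2: F → A → E → E → D → G → D → G → G → D → G → D → F → C → B → B → C → F → G → E  → end E, rejected
w3: F → A → E → B → D → G → G → E → E → D → G → G → G → D  → end D, accepted
w4: F → A → F → A → E → E → E → B → B → D → G → E → E → E → E → B → B  → end B, rejected
w5: F → C → F → A → E → B → B → C → A → F → A → E → D → G  → end G, rejected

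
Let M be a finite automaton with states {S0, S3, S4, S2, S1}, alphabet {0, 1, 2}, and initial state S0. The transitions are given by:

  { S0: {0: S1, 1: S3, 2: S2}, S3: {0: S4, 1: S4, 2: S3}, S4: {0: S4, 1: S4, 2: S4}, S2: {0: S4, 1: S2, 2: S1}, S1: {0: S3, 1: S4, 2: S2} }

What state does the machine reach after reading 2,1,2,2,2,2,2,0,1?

start at S0
read '2': S0 → S2
read '1': S2 → S2
read '2': S2 → S1
read '2': S1 → S2
read '2': S2 → S1
read '2': S1 → S2
read '2': S2 → S1
read '0': S1 → S3
read '1': S3 → S4

S4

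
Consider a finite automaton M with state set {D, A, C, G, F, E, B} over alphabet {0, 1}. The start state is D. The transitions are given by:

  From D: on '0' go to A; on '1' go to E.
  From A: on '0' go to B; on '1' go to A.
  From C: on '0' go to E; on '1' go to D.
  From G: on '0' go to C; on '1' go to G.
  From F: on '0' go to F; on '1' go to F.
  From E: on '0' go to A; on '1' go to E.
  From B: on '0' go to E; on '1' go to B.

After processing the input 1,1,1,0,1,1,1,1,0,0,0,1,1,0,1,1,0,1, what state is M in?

start at D
read '1': D → E
read '1': E → E
read '1': E → E
read '0': E → A
read '1': A → A
read '1': A → A
read '1': A → A
read '1': A → A
read '0': A → B
read '0': B → E
read '0': E → A
read '1': A → A
read '1': A → A
read '0': A → B
read '1': B → B
read '1': B → B
read '0': B → E
read '1': E → E

E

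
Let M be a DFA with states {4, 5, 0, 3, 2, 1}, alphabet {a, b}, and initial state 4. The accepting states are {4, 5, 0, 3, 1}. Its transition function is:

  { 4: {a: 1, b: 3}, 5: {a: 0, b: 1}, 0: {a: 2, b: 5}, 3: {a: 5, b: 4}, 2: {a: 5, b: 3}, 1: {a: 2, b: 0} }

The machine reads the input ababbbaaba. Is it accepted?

Yes

4 → 1 → 0 → 2 → 3 → 4 → 3 → 5 → 0 → 5 → 0
End state 0 is accepting.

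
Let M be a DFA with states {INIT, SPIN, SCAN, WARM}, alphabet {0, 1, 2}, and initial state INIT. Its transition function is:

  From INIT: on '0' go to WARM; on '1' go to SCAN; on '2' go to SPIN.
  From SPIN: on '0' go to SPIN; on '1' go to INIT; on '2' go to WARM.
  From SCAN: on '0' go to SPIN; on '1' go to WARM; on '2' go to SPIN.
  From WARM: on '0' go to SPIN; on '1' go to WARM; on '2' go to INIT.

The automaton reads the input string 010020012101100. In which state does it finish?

INIT → WARM → WARM → SPIN → SPIN → WARM → SPIN → SPIN → INIT → SPIN → INIT → WARM → WARM → WARM → SPIN → SPIN

SPIN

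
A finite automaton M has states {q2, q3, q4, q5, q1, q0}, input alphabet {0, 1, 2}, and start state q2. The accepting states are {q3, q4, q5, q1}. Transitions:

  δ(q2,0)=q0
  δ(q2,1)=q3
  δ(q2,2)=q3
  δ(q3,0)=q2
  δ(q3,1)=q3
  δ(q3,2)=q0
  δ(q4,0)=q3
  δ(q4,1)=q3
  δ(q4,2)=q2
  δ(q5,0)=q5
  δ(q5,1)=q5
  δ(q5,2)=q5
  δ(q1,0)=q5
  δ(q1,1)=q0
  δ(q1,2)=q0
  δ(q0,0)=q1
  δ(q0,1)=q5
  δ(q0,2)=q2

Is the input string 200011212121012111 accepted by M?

q2 → q3 → q2 → q0 → q1 → q0 → q5 → q5 → q5 → q5 → q5 → q5 → q5 → q5 → q5 → q5 → q5 → q5 → q5
End state q5 is accepting.

Yes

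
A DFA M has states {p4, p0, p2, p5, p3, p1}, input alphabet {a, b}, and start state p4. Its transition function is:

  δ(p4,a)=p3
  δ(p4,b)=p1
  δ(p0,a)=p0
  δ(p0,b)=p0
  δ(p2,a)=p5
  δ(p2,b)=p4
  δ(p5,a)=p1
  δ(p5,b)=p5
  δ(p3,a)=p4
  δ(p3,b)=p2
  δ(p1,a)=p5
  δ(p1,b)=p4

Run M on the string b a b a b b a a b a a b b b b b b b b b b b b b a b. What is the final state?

start at p4
read 'b': p4 → p1
read 'a': p1 → p5
read 'b': p5 → p5
read 'a': p5 → p1
read 'b': p1 → p4
read 'b': p4 → p1
read 'a': p1 → p5
read 'a': p5 → p1
read 'b': p1 → p4
read 'a': p4 → p3
read 'a': p3 → p4
read 'b': p4 → p1
read 'b': p1 → p4
read 'b': p4 → p1
read 'b': p1 → p4
read 'b': p4 → p1
read 'b': p1 → p4
read 'b': p4 → p1
read 'b': p1 → p4
read 'b': p4 → p1
read 'b': p1 → p4
read 'b': p4 → p1
read 'b': p1 → p4
read 'b': p4 → p1
read 'a': p1 → p5
read 'b': p5 → p5

p5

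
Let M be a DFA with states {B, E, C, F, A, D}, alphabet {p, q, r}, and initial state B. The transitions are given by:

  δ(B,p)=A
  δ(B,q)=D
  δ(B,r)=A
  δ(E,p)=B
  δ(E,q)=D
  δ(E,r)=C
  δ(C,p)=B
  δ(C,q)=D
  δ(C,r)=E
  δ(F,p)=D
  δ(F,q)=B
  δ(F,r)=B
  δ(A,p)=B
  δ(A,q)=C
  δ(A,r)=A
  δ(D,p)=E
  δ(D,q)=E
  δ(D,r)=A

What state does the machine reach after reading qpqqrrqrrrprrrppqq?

B → D → E → D → E → C → E → D → A → A → A → B → A → A → A → B → A → C → D

D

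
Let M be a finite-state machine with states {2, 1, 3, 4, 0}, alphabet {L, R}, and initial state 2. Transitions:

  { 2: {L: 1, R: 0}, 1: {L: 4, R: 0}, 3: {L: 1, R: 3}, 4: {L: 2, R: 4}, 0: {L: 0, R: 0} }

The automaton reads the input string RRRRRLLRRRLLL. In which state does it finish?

0

Trace: 2 -R-> 0 -R-> 0 -R-> 0 -R-> 0 -R-> 0 -L-> 0 -L-> 0 -R-> 0 -R-> 0 -R-> 0 -L-> 0 -L-> 0 -L-> 0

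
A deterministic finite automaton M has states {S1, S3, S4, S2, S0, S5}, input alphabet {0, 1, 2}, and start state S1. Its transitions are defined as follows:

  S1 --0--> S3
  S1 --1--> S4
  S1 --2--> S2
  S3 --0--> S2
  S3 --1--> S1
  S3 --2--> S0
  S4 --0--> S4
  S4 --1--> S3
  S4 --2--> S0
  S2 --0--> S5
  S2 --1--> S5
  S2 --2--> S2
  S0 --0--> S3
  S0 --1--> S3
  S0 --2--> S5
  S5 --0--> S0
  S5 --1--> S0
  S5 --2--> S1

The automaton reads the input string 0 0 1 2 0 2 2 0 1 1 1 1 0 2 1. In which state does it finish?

S5

S1 → S3 → S2 → S5 → S1 → S3 → S0 → S5 → S0 → S3 → S1 → S4 → S3 → S2 → S2 → S5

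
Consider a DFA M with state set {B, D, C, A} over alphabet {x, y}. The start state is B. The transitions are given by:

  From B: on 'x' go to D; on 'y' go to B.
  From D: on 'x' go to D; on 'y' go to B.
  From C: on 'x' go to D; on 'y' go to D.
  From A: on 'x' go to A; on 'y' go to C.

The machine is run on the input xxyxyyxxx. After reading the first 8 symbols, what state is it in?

start at B
read 'x': B → D
read 'x': D → D
read 'y': D → B
read 'x': B → D
read 'y': D → B
read 'y': B → B
read 'x': B → D
read 'x': D → D
After 8 symbols: D.

D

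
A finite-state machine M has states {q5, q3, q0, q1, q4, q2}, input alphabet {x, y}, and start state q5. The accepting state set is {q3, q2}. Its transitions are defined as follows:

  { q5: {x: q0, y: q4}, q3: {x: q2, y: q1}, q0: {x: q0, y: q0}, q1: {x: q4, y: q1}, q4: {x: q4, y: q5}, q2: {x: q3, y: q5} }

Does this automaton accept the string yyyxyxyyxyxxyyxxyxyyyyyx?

No

start at q5
read 'y': q5 → q4
read 'y': q4 → q5
read 'y': q5 → q4
read 'x': q4 → q4
read 'y': q4 → q5
read 'x': q5 → q0
read 'y': q0 → q0
read 'y': q0 → q0
read 'x': q0 → q0
read 'y': q0 → q0
read 'x': q0 → q0
read 'x': q0 → q0
read 'y': q0 → q0
read 'y': q0 → q0
read 'x': q0 → q0
read 'x': q0 → q0
read 'y': q0 → q0
read 'x': q0 → q0
read 'y': q0 → q0
read 'y': q0 → q0
read 'y': q0 → q0
read 'y': q0 → q0
read 'y': q0 → q0
read 'x': q0 → q0
End state q0 is not accepting.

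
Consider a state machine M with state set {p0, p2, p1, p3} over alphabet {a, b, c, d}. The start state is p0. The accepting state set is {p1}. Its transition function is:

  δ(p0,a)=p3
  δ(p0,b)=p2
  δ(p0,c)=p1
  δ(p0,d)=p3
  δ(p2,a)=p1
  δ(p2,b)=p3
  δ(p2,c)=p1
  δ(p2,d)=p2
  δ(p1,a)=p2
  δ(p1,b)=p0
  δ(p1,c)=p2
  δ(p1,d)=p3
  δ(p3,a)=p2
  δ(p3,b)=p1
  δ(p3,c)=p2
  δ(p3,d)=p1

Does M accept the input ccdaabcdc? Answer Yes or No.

p0 → p1 → p2 → p2 → p1 → p2 → p3 → p2 → p2 → p1
End state p1 is accepting.

Yes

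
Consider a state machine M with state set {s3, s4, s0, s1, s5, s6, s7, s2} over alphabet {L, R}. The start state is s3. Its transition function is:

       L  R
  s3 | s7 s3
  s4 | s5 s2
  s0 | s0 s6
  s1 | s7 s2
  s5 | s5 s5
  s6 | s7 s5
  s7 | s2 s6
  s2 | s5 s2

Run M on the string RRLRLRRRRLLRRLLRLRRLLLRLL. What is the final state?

start at s3
read 'R': s3 → s3
read 'R': s3 → s3
read 'L': s3 → s7
read 'R': s7 → s6
read 'L': s6 → s7
read 'R': s7 → s6
read 'R': s6 → s5
read 'R': s5 → s5
read 'R': s5 → s5
read 'L': s5 → s5
read 'L': s5 → s5
read 'R': s5 → s5
read 'R': s5 → s5
read 'L': s5 → s5
read 'L': s5 → s5
read 'R': s5 → s5
read 'L': s5 → s5
read 'R': s5 → s5
read 'R': s5 → s5
read 'L': s5 → s5
read 'L': s5 → s5
read 'L': s5 → s5
read 'R': s5 → s5
read 'L': s5 → s5
read 'L': s5 → s5

s5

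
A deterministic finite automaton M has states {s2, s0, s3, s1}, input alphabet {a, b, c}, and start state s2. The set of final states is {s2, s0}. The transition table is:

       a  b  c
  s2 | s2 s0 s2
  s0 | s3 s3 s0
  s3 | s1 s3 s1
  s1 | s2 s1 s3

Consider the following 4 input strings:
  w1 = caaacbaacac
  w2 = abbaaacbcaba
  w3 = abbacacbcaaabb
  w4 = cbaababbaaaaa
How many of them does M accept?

w1:
  start at s2
  read 'c': s2 → s2
  read 'a': s2 → s2
  read 'a': s2 → s2
  read 'a': s2 → s2
  read 'c': s2 → s2
  read 'b': s2 → s0
  read 'a': s0 → s3
  read 'a': s3 → s1
  read 'c': s1 → s3
  read 'a': s3 → s1
  read 'c': s1 → s3
  end s3, rejected
w2:
  start at s2
  read 'a': s2 → s2
  read 'b': s2 → s0
  read 'b': s0 → s3
  read 'a': s3 → s1
  read 'a': s1 → s2
  read 'a': s2 → s2
  read 'c': s2 → s2
  read 'b': s2 → s0
  read 'c': s0 → s0
  read 'a': s0 → s3
  read 'b': s3 → s3
  read 'a': s3 → s1
  end s1, rejected
w3:
  start at s2
  read 'a': s2 → s2
  read 'b': s2 → s0
  read 'b': s0 → s3
  read 'a': s3 → s1
  read 'c': s1 → s3
  read 'a': s3 → s1
  read 'c': s1 → s3
  read 'b': s3 → s3
  read 'c': s3 → s1
  read 'a': s1 → s2
  read 'a': s2 → s2
  read 'a': s2 → s2
  read 'b': s2 → s0
  read 'b': s0 → s3
  end s3, rejected
w4:
  start at s2
  read 'c': s2 → s2
  read 'b': s2 → s0
  read 'a': s0 → s3
  read 'a': s3 → s1
  read 'b': s1 → s1
  read 'a': s1 → s2
  read 'b': s2 → s0
  read 'b': s0 → s3
  read 'a': s3 → s1
  read 'a': s1 → s2
  read 'a': s2 → s2
  read 'a': s2 → s2
  read 'a': s2 → s2
  end s2, accepted

1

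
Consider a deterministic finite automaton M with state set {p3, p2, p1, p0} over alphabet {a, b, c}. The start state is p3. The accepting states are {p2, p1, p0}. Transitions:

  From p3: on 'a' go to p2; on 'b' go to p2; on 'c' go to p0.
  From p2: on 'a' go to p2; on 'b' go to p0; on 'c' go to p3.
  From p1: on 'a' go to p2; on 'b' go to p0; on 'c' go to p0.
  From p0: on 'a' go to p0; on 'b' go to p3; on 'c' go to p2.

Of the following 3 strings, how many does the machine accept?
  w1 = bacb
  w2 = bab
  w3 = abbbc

2

w1: p3 → p2 → p2 → p3 → p2  → end p2, accepted
w2: p3 → p2 → p2 → p0  → end p0, accepted
w3: p3 → p2 → p0 → p3 → p2 → p3  → end p3, rejected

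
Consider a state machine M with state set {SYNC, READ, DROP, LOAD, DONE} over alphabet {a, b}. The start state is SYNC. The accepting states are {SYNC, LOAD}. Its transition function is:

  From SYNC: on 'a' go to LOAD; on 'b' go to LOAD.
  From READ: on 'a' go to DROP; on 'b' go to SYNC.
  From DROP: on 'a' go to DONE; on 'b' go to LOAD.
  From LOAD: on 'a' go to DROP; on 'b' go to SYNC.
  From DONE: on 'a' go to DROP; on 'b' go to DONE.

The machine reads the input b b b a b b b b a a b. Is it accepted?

start at SYNC
read 'b': SYNC → LOAD
read 'b': LOAD → SYNC
read 'b': SYNC → LOAD
read 'a': LOAD → DROP
read 'b': DROP → LOAD
read 'b': LOAD → SYNC
read 'b': SYNC → LOAD
read 'b': LOAD → SYNC
read 'a': SYNC → LOAD
read 'a': LOAD → DROP
read 'b': DROP → LOAD
End state LOAD is accepting.

Yes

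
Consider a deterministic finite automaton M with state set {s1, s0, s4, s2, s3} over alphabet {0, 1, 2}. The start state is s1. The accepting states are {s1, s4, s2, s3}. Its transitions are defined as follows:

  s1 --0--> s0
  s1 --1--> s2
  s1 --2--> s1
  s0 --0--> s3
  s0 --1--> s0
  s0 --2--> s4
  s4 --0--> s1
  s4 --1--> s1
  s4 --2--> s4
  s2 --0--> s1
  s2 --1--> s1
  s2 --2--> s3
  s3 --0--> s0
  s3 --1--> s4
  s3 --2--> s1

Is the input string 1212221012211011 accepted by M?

Trace: s1 -1-> s2 -2-> s3 -1-> s4 -2-> s4 -2-> s4 -2-> s4 -1-> s1 -0-> s0 -1-> s0 -2-> s4 -2-> s4 -1-> s1 -1-> s2 -0-> s1 -1-> s2 -1-> s1
End state s1 is accepting.

Yes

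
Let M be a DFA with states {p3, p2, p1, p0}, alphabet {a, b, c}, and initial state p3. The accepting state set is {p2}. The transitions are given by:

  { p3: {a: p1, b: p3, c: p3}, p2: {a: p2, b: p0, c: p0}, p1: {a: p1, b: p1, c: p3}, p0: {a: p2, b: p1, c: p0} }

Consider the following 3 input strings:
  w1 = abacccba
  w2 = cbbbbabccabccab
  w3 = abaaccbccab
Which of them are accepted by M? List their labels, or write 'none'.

none

w1:
  start at p3
  read 'a': p3 → p1
  read 'b': p1 → p1
  read 'a': p1 → p1
  read 'c': p1 → p3
  read 'c': p3 → p3
  read 'c': p3 → p3
  read 'b': p3 → p3
  read 'a': p3 → p1
  end p1, rejected
w2:
  start at p3
  read 'c': p3 → p3
  read 'b': p3 → p3
  read 'b': p3 → p3
  read 'b': p3 → p3
  read 'b': p3 → p3
  read 'a': p3 → p1
  read 'b': p1 → p1
  read 'c': p1 → p3
  read 'c': p3 → p3
  read 'a': p3 → p1
  read 'b': p1 → p1
  read 'c': p1 → p3
  read 'c': p3 → p3
  read 'a': p3 → p1
  read 'b': p1 → p1
  end p1, rejected
w3:
  start at p3
  read 'a': p3 → p1
  read 'b': p1 → p1
  read 'a': p1 → p1
  read 'a': p1 → p1
  read 'c': p1 → p3
  read 'c': p3 → p3
  read 'b': p3 → p3
  read 'c': p3 → p3
  read 'c': p3 → p3
  read 'a': p3 → p1
  read 'b': p1 → p1
  end p1, rejected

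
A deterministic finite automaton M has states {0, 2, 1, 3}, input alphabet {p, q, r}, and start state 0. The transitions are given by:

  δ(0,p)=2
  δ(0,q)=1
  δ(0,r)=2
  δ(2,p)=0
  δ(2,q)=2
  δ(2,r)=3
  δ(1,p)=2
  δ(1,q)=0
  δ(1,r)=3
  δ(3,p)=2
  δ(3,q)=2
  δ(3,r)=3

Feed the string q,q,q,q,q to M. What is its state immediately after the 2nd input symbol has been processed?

start at 0
read 'q': 0 → 1
read 'q': 1 → 0
After 2 symbols: 0.

0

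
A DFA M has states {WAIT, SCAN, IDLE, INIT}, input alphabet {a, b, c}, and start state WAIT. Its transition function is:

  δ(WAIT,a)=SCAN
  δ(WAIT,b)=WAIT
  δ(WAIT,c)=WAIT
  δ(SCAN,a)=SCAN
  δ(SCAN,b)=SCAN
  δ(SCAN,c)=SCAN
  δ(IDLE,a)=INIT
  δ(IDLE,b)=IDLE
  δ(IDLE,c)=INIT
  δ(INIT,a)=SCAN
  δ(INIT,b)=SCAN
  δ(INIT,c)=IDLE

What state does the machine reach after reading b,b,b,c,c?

WAIT

start at WAIT
read 'b': WAIT → WAIT
read 'b': WAIT → WAIT
read 'b': WAIT → WAIT
read 'c': WAIT → WAIT
read 'c': WAIT → WAIT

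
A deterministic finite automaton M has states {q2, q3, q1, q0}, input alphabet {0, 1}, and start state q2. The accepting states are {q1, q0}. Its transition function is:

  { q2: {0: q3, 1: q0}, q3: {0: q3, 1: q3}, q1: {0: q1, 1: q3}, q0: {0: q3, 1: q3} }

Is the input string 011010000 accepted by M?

q2 → q3 → q3 → q3 → q3 → q3 → q3 → q3 → q3 → q3
End state q3 is not accepting.

No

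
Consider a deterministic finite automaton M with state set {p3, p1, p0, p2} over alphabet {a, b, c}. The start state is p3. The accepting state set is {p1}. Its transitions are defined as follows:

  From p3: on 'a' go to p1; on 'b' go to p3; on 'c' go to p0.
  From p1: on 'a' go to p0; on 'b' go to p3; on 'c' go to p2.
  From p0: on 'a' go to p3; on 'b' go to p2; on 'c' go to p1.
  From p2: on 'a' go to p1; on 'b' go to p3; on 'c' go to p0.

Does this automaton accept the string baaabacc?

No

Trace: p3 -b-> p3 -a-> p1 -a-> p0 -a-> p3 -b-> p3 -a-> p1 -c-> p2 -c-> p0
End state p0 is not accepting.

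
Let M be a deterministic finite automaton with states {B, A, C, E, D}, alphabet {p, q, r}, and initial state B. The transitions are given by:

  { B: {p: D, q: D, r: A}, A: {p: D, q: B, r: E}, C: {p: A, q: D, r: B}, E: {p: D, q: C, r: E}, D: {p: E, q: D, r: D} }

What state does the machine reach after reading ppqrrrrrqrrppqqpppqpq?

B

Trace: B -p-> D -p-> E -q-> C -r-> B -r-> A -r-> E -r-> E -r-> E -q-> C -r-> B -r-> A -p-> D -p-> E -q-> C -q-> D -p-> E -p-> D -p-> E -q-> C -p-> A -q-> B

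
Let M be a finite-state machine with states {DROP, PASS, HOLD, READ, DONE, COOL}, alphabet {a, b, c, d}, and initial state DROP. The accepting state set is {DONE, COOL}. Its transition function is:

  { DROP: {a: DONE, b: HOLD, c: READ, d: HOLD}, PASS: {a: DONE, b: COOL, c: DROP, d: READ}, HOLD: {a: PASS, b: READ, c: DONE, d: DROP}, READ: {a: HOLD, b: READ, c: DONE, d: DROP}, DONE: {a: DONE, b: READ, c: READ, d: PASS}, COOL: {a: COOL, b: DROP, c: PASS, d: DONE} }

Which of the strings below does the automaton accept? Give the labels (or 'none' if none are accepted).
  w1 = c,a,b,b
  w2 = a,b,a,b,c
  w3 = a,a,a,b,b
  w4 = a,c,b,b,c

w1:
  start at DROP
  read 'c': DROP → READ
  read 'a': READ → HOLD
  read 'b': HOLD → READ
  read 'b': READ → READ
  end READ, rejected
w2:
  start at DROP
  read 'a': DROP → DONE
  read 'b': DONE → READ
  read 'a': READ → HOLD
  read 'b': HOLD → READ
  read 'c': READ → DONE
  end DONE, accepted
w3:
  start at DROP
  read 'a': DROP → DONE
  read 'a': DONE → DONE
  read 'a': DONE → DONE
  read 'b': DONE → READ
  read 'b': READ → READ
  end READ, rejected
w4:
  start at DROP
  read 'a': DROP → DONE
  read 'c': DONE → READ
  read 'b': READ → READ
  read 'b': READ → READ
  read 'c': READ → DONE
  end DONE, accepted

w2, w4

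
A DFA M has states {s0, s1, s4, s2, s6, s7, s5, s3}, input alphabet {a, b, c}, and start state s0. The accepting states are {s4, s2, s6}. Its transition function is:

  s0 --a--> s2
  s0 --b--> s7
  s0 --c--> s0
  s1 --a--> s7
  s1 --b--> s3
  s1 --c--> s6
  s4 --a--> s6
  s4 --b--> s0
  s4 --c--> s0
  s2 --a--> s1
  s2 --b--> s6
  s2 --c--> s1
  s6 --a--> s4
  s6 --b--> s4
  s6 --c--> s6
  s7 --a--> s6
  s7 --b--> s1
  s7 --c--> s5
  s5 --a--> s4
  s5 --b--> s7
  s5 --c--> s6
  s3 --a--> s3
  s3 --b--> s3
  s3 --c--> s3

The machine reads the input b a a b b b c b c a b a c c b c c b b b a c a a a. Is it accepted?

Yes

start at s0
read 'b': s0 → s7
read 'a': s7 → s6
read 'a': s6 → s4
read 'b': s4 → s0
read 'b': s0 → s7
read 'b': s7 → s1
read 'c': s1 → s6
read 'b': s6 → s4
read 'c': s4 → s0
read 'a': s0 → s2
read 'b': s2 → s6
read 'a': s6 → s4
read 'c': s4 → s0
read 'c': s0 → s0
read 'b': s0 → s7
read 'c': s7 → s5
read 'c': s5 → s6
read 'b': s6 → s4
read 'b': s4 → s0
read 'b': s0 → s7
read 'a': s7 → s6
read 'c': s6 → s6
read 'a': s6 → s4
read 'a': s4 → s6
read 'a': s6 → s4
End state s4 is accepting.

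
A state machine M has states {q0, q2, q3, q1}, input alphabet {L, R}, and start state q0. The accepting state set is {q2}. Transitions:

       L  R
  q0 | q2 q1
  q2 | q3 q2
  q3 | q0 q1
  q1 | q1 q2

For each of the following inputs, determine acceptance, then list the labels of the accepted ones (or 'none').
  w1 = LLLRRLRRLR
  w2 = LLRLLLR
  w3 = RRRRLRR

w1:
  start at q0
  read 'L': q0 → q2
  read 'L': q2 → q3
  read 'L': q3 → q0
  read 'R': q0 → q1
  read 'R': q1 → q2
  read 'L': q2 → q3
  read 'R': q3 → q1
  read 'R': q1 → q2
  read 'L': q2 → q3
  read 'R': q3 → q1
  end q1, rejected
w2:
  start at q0
  read 'L': q0 → q2
  read 'L': q2 → q3
  read 'R': q3 → q1
  read 'L': q1 → q1
  read 'L': q1 → q1
  read 'L': q1 → q1
  read 'R': q1 → q2
  end q2, accepted
w3:
  start at q0
  read 'R': q0 → q1
  read 'R': q1 → q2
  read 'R': q2 → q2
  read 'R': q2 → q2
  read 'L': q2 → q3
  read 'R': q3 → q1
  read 'R': q1 → q2
  end q2, accepted

w2, w3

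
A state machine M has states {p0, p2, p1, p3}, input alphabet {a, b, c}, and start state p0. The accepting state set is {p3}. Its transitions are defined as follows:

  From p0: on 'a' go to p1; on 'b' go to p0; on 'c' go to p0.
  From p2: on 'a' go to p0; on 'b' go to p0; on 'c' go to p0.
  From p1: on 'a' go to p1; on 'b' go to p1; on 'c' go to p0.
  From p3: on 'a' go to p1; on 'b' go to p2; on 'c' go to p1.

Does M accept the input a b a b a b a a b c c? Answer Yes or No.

No

start at p0
read 'a': p0 → p1
read 'b': p1 → p1
read 'a': p1 → p1
read 'b': p1 → p1
read 'a': p1 → p1
read 'b': p1 → p1
read 'a': p1 → p1
read 'a': p1 → p1
read 'b': p1 → p1
read 'c': p1 → p0
read 'c': p0 → p0
End state p0 is not accepting.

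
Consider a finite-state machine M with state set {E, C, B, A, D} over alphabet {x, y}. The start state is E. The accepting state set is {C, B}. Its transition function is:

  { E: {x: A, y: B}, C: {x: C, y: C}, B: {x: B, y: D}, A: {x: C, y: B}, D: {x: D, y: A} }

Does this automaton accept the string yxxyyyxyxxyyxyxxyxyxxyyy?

E → B → B → B → D → A → B → B → D → D → D → A → B → B → D → D → D → A → C → C → C → C → C → C → C
End state C is accepting.

Yes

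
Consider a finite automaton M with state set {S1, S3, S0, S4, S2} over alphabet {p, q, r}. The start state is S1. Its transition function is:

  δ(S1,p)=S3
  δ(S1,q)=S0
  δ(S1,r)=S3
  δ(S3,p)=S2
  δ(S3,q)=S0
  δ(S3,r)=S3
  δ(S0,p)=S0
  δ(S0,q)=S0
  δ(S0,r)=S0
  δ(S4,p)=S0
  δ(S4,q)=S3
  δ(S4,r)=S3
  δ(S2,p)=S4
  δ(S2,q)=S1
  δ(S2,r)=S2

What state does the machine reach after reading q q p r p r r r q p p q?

S0

S1 → S0 → S0 → S0 → S0 → S0 → S0 → S0 → S0 → S0 → S0 → S0 → S0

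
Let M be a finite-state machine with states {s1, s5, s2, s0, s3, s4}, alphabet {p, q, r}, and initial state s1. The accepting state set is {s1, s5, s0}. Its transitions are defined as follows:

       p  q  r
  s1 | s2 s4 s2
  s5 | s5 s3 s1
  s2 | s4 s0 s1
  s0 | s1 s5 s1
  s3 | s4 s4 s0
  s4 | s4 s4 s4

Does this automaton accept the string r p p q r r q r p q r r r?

No

start at s1
read 'r': s1 → s2
read 'p': s2 → s4
read 'p': s4 → s4
read 'q': s4 → s4
read 'r': s4 → s4
read 'r': s4 → s4
read 'q': s4 → s4
read 'r': s4 → s4
read 'p': s4 → s4
read 'q': s4 → s4
read 'r': s4 → s4
read 'r': s4 → s4
read 'r': s4 → s4
End state s4 is not accepting.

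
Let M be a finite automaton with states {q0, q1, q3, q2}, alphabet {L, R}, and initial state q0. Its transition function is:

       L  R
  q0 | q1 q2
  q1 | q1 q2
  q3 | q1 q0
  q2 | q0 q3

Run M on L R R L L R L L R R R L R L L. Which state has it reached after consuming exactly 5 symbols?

q1

start at q0
read 'L': q0 → q1
read 'R': q1 → q2
read 'R': q2 → q3
read 'L': q3 → q1
read 'L': q1 → q1
After 5 symbols: q1.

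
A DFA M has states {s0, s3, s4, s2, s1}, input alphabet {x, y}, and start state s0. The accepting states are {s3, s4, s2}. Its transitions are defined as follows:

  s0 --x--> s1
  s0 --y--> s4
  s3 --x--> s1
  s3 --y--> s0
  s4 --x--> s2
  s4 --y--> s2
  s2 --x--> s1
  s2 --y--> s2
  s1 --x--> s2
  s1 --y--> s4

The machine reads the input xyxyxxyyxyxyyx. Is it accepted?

start at s0
read 'x': s0 → s1
read 'y': s1 → s4
read 'x': s4 → s2
read 'y': s2 → s2
read 'x': s2 → s1
read 'x': s1 → s2
read 'y': s2 → s2
read 'y': s2 → s2
read 'x': s2 → s1
read 'y': s1 → s4
read 'x': s4 → s2
read 'y': s2 → s2
read 'y': s2 → s2
read 'x': s2 → s1
End state s1 is not accepting.

No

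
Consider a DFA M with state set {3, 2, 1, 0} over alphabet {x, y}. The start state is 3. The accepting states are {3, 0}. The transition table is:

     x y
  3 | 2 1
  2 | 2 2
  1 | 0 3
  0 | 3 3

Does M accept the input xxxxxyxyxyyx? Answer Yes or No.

No

start at 3
read 'x': 3 → 2
read 'x': 2 → 2
read 'x': 2 → 2
read 'x': 2 → 2
read 'x': 2 → 2
read 'y': 2 → 2
read 'x': 2 → 2
read 'y': 2 → 2
read 'x': 2 → 2
read 'y': 2 → 2
read 'y': 2 → 2
read 'x': 2 → 2
End state 2 is not accepting.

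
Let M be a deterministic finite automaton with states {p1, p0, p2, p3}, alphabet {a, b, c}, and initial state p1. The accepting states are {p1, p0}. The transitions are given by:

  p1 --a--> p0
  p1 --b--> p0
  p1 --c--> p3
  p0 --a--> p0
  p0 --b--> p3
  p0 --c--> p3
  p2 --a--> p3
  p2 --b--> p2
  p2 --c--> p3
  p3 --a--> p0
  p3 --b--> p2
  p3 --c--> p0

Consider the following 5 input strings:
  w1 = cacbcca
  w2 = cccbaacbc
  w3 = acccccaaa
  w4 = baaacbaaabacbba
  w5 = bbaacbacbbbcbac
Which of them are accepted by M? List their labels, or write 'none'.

w1:
  start at p1
  read 'c': p1 → p3
  read 'a': p3 → p0
  read 'c': p0 → p3
  read 'b': p3 → p2
  read 'c': p2 → p3
  read 'c': p3 → p0
  read 'a': p0 → p0
  end p0, accepted
w2:
  start at p1
  read 'c': p1 → p3
  read 'c': p3 → p0
  read 'c': p0 → p3
  read 'b': p3 → p2
  read 'a': p2 → p3
  read 'a': p3 → p0
  read 'c': p0 → p3
  read 'b': p3 → p2
  read 'c': p2 → p3
  end p3, rejected
w3:
  start at p1
  read 'a': p1 → p0
  read 'c': p0 → p3
  read 'c': p3 → p0
  read 'c': p0 → p3
  read 'c': p3 → p0
  read 'c': p0 → p3
  read 'a': p3 → p0
  read 'a': p0 → p0
  read 'a': p0 → p0
  end p0, accepted
w4:
  start at p1
  read 'b': p1 → p0
  read 'a': p0 → p0
  read 'a': p0 → p0
  read 'a': p0 → p0
  read 'c': p0 → p3
  read 'b': p3 → p2
  read 'a': p2 → p3
  read 'a': p3 → p0
  read 'a': p0 → p0
  read 'b': p0 → p3
  read 'a': p3 → p0
  read 'c': p0 → p3
  read 'b': p3 → p2
  read 'b': p2 → p2
  read 'a': p2 → p3
  end p3, rejected
w5:
  start at p1
  read 'b': p1 → p0
  read 'b': p0 → p3
  read 'a': p3 → p0
  read 'a': p0 → p0
  read 'c': p0 → p3
  read 'b': p3 → p2
  read 'a': p2 → p3
  read 'c': p3 → p0
  read 'b': p0 → p3
  read 'b': p3 → p2
  read 'b': p2 → p2
  read 'c': p2 → p3
  read 'b': p3 → p2
  read 'a': p2 → p3
  read 'c': p3 → p0
  end p0, accepted

w1, w3, w5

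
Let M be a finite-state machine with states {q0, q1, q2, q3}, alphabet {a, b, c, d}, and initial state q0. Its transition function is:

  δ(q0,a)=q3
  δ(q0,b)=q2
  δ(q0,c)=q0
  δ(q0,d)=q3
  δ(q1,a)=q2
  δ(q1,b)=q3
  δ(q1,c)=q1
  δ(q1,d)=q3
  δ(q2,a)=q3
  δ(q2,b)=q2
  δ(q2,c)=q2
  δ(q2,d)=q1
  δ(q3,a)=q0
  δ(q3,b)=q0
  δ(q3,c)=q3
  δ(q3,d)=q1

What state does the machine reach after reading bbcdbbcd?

q3

Trace: q0 -b-> q2 -b-> q2 -c-> q2 -d-> q1 -b-> q3 -b-> q0 -c-> q0 -d-> q3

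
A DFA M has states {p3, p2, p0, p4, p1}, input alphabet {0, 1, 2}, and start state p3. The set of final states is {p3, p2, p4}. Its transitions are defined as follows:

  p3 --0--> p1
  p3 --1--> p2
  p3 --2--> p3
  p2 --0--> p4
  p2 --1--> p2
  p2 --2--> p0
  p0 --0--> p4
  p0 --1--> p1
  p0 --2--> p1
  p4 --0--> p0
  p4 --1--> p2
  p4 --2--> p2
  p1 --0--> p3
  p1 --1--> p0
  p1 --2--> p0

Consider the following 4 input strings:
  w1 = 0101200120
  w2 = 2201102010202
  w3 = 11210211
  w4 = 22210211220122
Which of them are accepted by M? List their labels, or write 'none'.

w1, w2, w3

w1: p3 → p1 → p0 → p4 → p2 → p0 → p4 → p0 → p1 → p0 → p4  → end p4, accepted
w2: p3 → p3 → p3 → p1 → p0 → p1 → p3 → p3 → p1 → p0 → p4 → p2 → p4 → p2  → end p2, accepted
w3: p3 → p2 → p2 → p0 → p1 → p3 → p3 → p2 → p2  → end p2, accepted
w4: p3 → p3 → p3 → p3 → p2 → p4 → p2 → p2 → p2 → p0 → p1 → p3 → p2 → p0 → p1  → end p1, rejected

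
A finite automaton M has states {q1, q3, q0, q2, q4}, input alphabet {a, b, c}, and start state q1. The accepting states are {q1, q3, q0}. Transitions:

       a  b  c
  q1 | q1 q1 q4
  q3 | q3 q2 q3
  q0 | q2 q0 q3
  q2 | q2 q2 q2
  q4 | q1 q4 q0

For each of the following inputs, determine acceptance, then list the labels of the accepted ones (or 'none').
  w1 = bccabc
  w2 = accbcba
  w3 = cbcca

w1:
  start at q1
  read 'b': q1 → q1
  read 'c': q1 → q4
  read 'c': q4 → q0
  read 'a': q0 → q2
  read 'b': q2 → q2
  read 'c': q2 → q2
  end q2, rejected
w2:
  start at q1
  read 'a': q1 → q1
  read 'c': q1 → q4
  read 'c': q4 → q0
  read 'b': q0 → q0
  read 'c': q0 → q3
  read 'b': q3 → q2
  read 'a': q2 → q2
  end q2, rejected
w3:
  start at q1
  read 'c': q1 → q4
  read 'b': q4 → q4
  read 'c': q4 → q0
  read 'c': q0 → q3
  read 'a': q3 → q3
  end q3, accepted

w3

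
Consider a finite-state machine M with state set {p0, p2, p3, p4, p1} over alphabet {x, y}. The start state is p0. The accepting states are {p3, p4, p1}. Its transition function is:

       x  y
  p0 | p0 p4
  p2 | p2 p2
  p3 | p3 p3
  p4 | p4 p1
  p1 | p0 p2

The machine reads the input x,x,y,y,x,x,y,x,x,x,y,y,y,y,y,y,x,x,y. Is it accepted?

No

p0 → p0 → p0 → p4 → p1 → p0 → p0 → p4 → p4 → p4 → p4 → p1 → p2 → p2 → p2 → p2 → p2 → p2 → p2 → p2
End state p2 is not accepting.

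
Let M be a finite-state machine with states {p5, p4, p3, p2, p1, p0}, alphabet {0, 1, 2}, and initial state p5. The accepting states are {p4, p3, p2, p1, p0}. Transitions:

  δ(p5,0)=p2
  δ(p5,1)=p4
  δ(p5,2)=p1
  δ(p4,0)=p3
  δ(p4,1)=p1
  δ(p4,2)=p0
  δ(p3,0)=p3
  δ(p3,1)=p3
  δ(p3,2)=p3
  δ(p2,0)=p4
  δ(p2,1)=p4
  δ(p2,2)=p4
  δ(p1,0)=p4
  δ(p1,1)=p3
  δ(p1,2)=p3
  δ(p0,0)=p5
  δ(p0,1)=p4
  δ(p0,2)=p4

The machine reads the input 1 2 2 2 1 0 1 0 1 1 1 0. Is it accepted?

p5 → p4 → p0 → p4 → p0 → p4 → p3 → p3 → p3 → p3 → p3 → p3 → p3
End state p3 is accepting.

Yes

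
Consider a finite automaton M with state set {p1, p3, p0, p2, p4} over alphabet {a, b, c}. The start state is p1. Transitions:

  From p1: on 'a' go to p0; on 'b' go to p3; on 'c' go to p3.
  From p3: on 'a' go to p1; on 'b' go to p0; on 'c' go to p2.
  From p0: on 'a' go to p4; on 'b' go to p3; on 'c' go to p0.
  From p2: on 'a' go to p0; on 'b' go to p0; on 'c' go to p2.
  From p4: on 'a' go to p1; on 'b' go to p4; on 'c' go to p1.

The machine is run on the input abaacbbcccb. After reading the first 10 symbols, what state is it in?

start at p1
read 'a': p1 → p0
read 'b': p0 → p3
read 'a': p3 → p1
read 'a': p1 → p0
read 'c': p0 → p0
read 'b': p0 → p3
read 'b': p3 → p0
read 'c': p0 → p0
read 'c': p0 → p0
read 'c': p0 → p0
After 10 symbols: p0.

p0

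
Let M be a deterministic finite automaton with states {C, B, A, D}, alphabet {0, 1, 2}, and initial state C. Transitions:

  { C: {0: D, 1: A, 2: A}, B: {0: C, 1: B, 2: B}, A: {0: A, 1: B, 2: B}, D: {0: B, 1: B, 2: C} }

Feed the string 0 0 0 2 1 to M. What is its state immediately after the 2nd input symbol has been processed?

B

start at C
read '0': C → D
read '0': D → B
After 2 symbols: B.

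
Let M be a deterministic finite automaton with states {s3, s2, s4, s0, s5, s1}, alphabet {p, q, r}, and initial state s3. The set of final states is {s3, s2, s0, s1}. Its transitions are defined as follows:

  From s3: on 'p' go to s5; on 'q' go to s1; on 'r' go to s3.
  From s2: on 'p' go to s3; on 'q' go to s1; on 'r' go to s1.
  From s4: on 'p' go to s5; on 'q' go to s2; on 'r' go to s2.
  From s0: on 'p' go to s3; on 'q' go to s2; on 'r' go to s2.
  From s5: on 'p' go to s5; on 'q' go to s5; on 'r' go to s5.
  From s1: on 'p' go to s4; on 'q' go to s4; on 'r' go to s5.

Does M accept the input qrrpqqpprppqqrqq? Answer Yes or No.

No

s3 → s1 → s5 → s5 → s5 → s5 → s5 → s5 → s5 → s5 → s5 → s5 → s5 → s5 → s5 → s5 → s5
End state s5 is not accepting.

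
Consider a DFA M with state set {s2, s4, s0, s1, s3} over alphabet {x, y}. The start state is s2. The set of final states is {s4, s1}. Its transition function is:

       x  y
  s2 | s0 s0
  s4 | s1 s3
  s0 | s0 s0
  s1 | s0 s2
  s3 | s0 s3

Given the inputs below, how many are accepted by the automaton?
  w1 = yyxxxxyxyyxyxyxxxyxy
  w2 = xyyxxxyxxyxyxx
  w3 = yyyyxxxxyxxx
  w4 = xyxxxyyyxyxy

0

w1:
  start at s2
  read 'y': s2 → s0
  read 'y': s0 → s0
  read 'x': s0 → s0
  read 'x': s0 → s0
  read 'x': s0 → s0
  read 'x': s0 → s0
  read 'y': s0 → s0
  read 'x': s0 → s0
  read 'y': s0 → s0
  read 'y': s0 → s0
  read 'x': s0 → s0
  read 'y': s0 → s0
  read 'x': s0 → s0
  read 'y': s0 → s0
  read 'x': s0 → s0
  read 'x': s0 → s0
  read 'x': s0 → s0
  read 'y': s0 → s0
  read 'x': s0 → s0
  read 'y': s0 → s0
  end s0, rejected
w2:
  start at s2
  read 'x': s2 → s0
  read 'y': s0 → s0
  read 'y': s0 → s0
  read 'x': s0 → s0
  read 'x': s0 → s0
  read 'x': s0 → s0
  read 'y': s0 → s0
  read 'x': s0 → s0
  read 'x': s0 → s0
  read 'y': s0 → s0
  read 'x': s0 → s0
  read 'y': s0 → s0
  read 'x': s0 → s0
  read 'x': s0 → s0
  end s0, rejected
w3:
  start at s2
  read 'y': s2 → s0
  read 'y': s0 → s0
  read 'y': s0 → s0
  read 'y': s0 → s0
  read 'x': s0 → s0
  read 'x': s0 → s0
  read 'x': s0 → s0
  read 'x': s0 → s0
  read 'y': s0 → s0
  read 'x': s0 → s0
  read 'x': s0 → s0
  read 'x': s0 → s0
  end s0, rejected
w4:
  start at s2
  read 'x': s2 → s0
  read 'y': s0 → s0
  read 'x': s0 → s0
  read 'x': s0 → s0
  read 'x': s0 → s0
  read 'y': s0 → s0
  read 'y': s0 → s0
  read 'y': s0 → s0
  read 'x': s0 → s0
  read 'y': s0 → s0
  read 'x': s0 → s0
  read 'y': s0 → s0
  end s0, rejected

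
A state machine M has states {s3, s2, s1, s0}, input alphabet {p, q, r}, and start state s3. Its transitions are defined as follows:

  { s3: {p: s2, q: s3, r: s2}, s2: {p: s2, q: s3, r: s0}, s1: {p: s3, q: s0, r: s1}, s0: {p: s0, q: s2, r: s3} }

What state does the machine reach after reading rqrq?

start at s3
read 'r': s3 → s2
read 'q': s2 → s3
read 'r': s3 → s2
read 'q': s2 → s3

s3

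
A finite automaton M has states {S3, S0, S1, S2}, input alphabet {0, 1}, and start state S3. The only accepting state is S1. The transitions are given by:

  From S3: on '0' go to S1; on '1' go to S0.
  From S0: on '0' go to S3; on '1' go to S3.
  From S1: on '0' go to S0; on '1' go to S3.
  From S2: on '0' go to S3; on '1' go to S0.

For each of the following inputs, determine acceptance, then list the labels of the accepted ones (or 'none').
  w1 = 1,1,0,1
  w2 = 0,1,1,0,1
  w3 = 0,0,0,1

w1:
  start at S3
  read '1': S3 → S0
  read '1': S0 → S3
  read '0': S3 → S1
  read '1': S1 → S3
  end S3, rejected
w2:
  start at S3
  read '0': S3 → S1
  read '1': S1 → S3
  read '1': S3 → S0
  read '0': S0 → S3
  read '1': S3 → S0
  end S0, rejected
w3:
  start at S3
  read '0': S3 → S1
  read '0': S1 → S0
  read '0': S0 → S3
  read '1': S3 → S0
  end S0, rejected

none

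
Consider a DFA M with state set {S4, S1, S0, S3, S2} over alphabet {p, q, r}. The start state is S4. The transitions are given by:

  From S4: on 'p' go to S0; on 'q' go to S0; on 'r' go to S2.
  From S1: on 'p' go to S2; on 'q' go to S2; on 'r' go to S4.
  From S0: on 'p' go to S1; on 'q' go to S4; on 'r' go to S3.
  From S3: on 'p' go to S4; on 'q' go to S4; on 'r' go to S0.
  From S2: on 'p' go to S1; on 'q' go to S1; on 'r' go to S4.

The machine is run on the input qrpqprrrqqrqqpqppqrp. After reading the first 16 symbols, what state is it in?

S1

Trace: S4 -q-> S0 -r-> S3 -p-> S4 -q-> S0 -p-> S1 -r-> S4 -r-> S2 -r-> S4 -q-> S0 -q-> S4 -r-> S2 -q-> S1 -q-> S2 -p-> S1 -q-> S2 -p-> S1
After 16 symbols: S1.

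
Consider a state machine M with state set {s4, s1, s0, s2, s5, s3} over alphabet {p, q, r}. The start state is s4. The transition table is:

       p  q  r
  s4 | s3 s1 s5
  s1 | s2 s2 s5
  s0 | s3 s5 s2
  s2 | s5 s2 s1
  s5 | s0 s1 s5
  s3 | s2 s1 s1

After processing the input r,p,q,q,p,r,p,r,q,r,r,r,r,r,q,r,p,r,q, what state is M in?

s2

s4 → s5 → s0 → s5 → s1 → s2 → s1 → s2 → s1 → s2 → s1 → s5 → s5 → s5 → s5 → s1 → s5 → s0 → s2 → s2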